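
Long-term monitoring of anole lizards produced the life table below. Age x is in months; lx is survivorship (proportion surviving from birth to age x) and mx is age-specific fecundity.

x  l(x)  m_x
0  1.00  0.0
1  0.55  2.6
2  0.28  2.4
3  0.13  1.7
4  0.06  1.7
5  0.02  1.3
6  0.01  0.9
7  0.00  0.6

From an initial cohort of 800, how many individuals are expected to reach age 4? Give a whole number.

Expected survivors = N0 · l_4 = 800 × 0.06 = 48 → 48

48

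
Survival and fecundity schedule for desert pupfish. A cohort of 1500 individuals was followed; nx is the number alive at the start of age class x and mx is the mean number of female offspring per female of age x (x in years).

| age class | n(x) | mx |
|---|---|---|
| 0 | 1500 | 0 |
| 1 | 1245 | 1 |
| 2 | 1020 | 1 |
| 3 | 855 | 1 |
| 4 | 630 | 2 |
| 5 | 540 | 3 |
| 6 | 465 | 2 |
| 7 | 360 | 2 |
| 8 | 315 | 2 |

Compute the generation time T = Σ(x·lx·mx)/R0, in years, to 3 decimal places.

4.185

lx = nx/n0 = nx/1500: 1, 0.83, 0.68, 0.57, 0.42, 0.36, 0.31, 0.24, 0.21
lx·mx: 0, 0.83, 0.68, 0.57, 0.84, 1.08, 0.62, 0.48, 0.42 → R0 = 5.52
x·lx·mx: 0, 0.83, 1.36, 1.71, 3.36, 5.4, 3.72, 3.36, 3.36 → Σ = 23.1
T = 23.1 / 5.52 = 4.184783… → 4.185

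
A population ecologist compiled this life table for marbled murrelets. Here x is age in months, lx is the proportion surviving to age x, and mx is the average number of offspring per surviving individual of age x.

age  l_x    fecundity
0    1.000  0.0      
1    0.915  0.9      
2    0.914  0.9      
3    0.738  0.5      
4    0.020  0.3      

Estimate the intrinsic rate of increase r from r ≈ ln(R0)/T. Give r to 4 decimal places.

0.3951

R0 = Σ lx·mx = 0 + 0.8235 + 0.8226 + 0.369 + 0.006 = 2.0211
Σ x·lx·mx = 3.5997; T = 3.5997/2.0211 = 1.78106…
r ≈ ln(R0)/T = ln(2.0211)/1.78106… = 0.395069… → 0.3951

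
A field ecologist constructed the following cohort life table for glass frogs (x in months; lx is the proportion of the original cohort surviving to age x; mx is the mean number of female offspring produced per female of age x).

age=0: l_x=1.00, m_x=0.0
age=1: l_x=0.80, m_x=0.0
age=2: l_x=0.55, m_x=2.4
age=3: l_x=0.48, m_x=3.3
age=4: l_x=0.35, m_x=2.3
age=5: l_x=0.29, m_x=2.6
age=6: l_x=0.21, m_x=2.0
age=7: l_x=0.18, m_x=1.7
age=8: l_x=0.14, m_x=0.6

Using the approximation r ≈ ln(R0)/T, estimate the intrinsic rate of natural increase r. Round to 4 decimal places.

0.4447

R0 = Σ lx·mx = 0 + 0 + 1.32 + 1.584 + 0.805 + 0.754 + 0.42 + 0.306 + 0.084 = 5.273
Σ x·lx·mx = 19.716; T = 19.716/5.273 = 3.73905…
r ≈ ln(R0)/T = ln(5.273)/3.73905… = 0.444658… → 0.4447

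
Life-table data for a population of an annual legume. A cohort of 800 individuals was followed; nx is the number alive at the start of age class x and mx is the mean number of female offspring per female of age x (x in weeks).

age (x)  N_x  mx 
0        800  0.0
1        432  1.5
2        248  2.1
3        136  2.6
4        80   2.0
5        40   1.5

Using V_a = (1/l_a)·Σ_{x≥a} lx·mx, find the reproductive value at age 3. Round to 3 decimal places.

lx = nx/n0 = nx/800: 1, 0.54, 0.31, 0.17, 0.1, 0.05
lx·mx for x ≥ 3: 0.442, 0.2, 0.075 → sum = 0.717
V_3 = 0.717 / l_3 = 0.717 / 0.17 = 4.217647… → 4.218

4.218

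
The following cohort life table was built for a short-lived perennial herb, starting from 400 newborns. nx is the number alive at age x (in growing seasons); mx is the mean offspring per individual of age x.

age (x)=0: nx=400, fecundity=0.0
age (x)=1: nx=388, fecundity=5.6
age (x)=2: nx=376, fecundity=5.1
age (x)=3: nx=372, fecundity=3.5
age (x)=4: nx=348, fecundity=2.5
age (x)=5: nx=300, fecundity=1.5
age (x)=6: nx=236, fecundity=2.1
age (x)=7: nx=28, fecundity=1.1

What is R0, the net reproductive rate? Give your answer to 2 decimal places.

lx = nx/n0 = nx/400: 1, 0.97, 0.94, 0.93, 0.87, 0.75, 0.59, 0.07
lx·mx by age: 0, 5.432, 4.794, 3.255, 2.175, 1.125, 1.239, 0.077
R0 = Σ lx·mx = 18.097 → 18.10

18.10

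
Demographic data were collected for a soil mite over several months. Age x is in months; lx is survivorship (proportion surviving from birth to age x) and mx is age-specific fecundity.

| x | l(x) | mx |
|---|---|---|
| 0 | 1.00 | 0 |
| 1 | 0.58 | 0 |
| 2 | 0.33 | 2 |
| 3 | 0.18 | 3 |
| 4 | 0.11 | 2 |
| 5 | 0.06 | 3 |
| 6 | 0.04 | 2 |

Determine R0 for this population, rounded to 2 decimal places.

lx·mx by age: 0, 0, 0.66, 0.54, 0.22, 0.18, 0.08
R0 = Σ lx·mx = 1.68 → 1.68

1.68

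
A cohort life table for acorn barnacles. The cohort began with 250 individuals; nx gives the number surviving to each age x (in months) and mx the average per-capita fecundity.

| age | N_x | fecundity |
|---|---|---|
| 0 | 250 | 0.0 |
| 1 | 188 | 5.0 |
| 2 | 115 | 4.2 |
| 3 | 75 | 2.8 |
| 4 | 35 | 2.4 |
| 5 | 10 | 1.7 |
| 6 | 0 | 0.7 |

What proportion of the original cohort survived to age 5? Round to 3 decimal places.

l_5 = n_5/n_0 = 10/250 = 0.04 → 0.040

0.040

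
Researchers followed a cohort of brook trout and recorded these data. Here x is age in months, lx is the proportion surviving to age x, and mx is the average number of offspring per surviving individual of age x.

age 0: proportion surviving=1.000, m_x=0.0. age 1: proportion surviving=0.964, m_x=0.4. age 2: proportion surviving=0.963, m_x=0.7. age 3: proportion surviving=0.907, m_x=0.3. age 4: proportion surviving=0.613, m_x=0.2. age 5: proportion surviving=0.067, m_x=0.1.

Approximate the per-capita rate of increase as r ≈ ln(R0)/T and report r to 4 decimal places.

0.1802

R0 = Σ lx·mx = 0 + 0.3856 + 0.6741 + 0.2721 + 0.1226 + 0.0067 = 1.4611
Σ x·lx·mx = 3.074; T = 3.074/1.4611 = 2.10389…
r ≈ ln(R0)/T = ln(1.4611)/2.10389… = 0.180232… → 0.1802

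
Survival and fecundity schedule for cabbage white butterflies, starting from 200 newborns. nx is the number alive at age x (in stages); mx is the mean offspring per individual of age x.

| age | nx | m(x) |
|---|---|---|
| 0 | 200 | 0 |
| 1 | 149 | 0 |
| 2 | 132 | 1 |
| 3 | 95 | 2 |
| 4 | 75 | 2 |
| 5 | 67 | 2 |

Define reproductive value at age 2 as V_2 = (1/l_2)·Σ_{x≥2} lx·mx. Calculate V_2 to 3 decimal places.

4.591

lx = nx/n0 = nx/200: 1, 0.745, 0.66, 0.475, 0.375, 0.335
lx·mx for x ≥ 2: 0.66, 0.95, 0.75, 0.67 → sum = 3.03
V_2 = 3.03 / l_2 = 3.03 / 0.66 = 4.590909… → 4.591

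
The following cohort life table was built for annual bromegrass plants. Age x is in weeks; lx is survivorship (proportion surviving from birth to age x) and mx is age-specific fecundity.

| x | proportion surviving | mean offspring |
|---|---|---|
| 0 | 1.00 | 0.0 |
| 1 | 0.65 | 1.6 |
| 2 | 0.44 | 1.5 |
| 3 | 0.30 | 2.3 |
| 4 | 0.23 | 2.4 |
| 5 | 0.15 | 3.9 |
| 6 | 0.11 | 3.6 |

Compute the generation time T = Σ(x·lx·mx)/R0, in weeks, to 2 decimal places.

3.04

lx·mx: 0, 1.04, 0.66, 0.69, 0.552, 0.585, 0.396 → R0 = 3.923
x·lx·mx: 0, 1.04, 1.32, 2.07, 2.208, 2.925, 2.376 → Σ = 11.939
T = 11.939 / 3.923 = 3.043334… → 3.04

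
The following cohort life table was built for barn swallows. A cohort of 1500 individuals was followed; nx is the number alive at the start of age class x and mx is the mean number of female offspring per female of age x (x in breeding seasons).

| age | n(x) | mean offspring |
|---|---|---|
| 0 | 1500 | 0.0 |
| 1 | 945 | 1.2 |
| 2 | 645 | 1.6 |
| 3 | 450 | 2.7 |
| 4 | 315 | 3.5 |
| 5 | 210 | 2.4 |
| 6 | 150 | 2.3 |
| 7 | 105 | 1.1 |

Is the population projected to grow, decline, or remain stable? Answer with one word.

lx = nx/n0 = nx/1500: 1, 0.63, 0.43, 0.3, 0.21, 0.14, 0.1, 0.07
R0 = Σ lx·mx = 0 + 0.756 + 0.688 + 0.81 + 0.735 + 0.336 + 0.23 + 0.077 = 3.632
R0 > 1, so the population is growing.

growing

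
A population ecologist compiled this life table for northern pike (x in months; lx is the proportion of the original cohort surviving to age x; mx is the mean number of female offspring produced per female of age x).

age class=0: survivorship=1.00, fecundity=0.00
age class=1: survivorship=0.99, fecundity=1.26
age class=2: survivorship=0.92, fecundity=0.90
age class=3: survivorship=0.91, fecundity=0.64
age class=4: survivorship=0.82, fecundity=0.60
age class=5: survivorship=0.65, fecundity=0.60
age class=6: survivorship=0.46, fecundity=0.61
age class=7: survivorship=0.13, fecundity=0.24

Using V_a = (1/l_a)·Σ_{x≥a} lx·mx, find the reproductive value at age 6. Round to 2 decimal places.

0.68

lx·mx for x ≥ 6: 0.2806, 0.0312 → sum = 0.3118
V_6 = 0.3118 / l_6 = 0.3118 / 0.46 = 0.677826… → 0.68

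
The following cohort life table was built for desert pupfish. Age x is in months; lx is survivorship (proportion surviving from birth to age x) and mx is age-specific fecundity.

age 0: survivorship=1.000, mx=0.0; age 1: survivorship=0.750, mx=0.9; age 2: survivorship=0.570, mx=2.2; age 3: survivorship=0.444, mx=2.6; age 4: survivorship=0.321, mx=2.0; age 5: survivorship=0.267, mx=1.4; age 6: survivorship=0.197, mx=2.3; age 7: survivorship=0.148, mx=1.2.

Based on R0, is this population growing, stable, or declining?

growing

R0 = Σ lx·mx = 0 + 0.675 + 1.254 + 1.1544 + 0.642 + 0.3738 + 0.4531 + 0.1776 = 4.7299
R0 > 1, so the population is growing.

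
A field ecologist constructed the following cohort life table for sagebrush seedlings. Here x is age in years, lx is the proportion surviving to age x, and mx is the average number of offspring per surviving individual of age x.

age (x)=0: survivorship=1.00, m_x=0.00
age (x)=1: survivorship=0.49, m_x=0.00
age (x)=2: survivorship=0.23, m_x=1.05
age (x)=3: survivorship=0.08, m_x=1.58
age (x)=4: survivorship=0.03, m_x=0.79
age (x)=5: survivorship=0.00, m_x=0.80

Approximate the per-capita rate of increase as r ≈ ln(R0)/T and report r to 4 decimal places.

-0.3836

R0 = Σ lx·mx = 0 + 0 + 0.2415 + 0.1264 + 0.0237 + 0 = 0.3916
Σ x·lx·mx = 0.957; T = 0.957/0.3916 = 2.44382…
r ≈ ln(R0)/T = ln(0.3916)/2.44382… = -0.383627… → -0.3836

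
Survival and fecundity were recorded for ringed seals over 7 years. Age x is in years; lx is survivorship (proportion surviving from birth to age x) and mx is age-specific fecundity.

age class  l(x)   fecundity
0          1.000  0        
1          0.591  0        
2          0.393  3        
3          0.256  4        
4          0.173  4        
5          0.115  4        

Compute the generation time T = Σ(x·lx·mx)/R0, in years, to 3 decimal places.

lx·mx: 0, 0, 1.179, 1.024, 0.692, 0.46 → R0 = 3.355
x·lx·mx: 0, 0, 2.358, 3.072, 2.768, 2.3 → Σ = 10.498
T = 10.498 / 3.355 = 3.129061… → 3.129

3.129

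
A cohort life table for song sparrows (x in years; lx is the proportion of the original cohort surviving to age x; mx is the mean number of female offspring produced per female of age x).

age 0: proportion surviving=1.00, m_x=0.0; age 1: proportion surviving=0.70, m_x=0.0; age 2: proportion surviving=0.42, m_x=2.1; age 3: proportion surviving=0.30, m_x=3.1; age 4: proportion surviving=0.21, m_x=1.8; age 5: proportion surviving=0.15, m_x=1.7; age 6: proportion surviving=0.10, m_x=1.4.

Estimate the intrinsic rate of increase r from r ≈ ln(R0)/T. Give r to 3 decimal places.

R0 = Σ lx·mx = 0 + 0 + 0.882 + 0.93 + 0.378 + 0.255 + 0.14 = 2.585
Σ x·lx·mx = 8.181; T = 8.181/2.585 = 3.1648…
r ≈ ln(R0)/T = ln(2.585)/3.1648… = 0.30009… → 0.300

0.300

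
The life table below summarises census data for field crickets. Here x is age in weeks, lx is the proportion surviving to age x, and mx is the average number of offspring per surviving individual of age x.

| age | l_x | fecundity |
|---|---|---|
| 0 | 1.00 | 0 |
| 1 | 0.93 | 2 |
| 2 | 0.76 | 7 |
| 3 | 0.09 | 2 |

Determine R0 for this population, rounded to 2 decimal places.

lx·mx by age: 0, 1.86, 5.32, 0.18
R0 = Σ lx·mx = 7.36 → 7.36

7.36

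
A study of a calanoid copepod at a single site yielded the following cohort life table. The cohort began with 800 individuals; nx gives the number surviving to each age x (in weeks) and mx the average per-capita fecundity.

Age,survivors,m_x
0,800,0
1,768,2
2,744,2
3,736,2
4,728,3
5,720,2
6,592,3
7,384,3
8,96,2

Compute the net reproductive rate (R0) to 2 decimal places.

lx = nx/n0 = nx/800: 1, 0.96, 0.93, 0.92, 0.91, 0.9, 0.74, 0.48, 0.12
lx·mx by age: 0, 1.92, 1.86, 1.84, 2.73, 1.8, 2.22, 1.44, 0.24
R0 = Σ lx·mx = 14.05 → 14.05

14.05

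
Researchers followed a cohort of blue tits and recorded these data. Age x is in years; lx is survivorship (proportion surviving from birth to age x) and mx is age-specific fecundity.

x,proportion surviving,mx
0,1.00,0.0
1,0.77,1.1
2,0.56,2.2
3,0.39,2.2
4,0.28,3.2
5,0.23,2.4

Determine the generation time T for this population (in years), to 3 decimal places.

lx·mx: 0, 0.847, 1.232, 0.858, 0.896, 0.552 → R0 = 4.385
x·lx·mx: 0, 0.847, 2.464, 2.574, 3.584, 2.76 → Σ = 12.229
T = 12.229 / 4.385 = 2.788826… → 2.789

2.789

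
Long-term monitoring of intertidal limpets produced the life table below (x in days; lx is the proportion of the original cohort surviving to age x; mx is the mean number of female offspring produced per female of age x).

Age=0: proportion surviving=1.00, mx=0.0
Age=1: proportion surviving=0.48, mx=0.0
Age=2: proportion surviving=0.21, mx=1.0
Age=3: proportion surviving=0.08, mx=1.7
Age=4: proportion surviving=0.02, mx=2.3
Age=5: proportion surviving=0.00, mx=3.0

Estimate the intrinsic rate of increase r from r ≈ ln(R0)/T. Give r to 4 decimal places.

R0 = Σ lx·mx = 0 + 0 + 0.21 + 0.136 + 0.046 + 0 = 0.392
Σ x·lx·mx = 1.012; T = 1.012/0.392 = 2.58163…
r ≈ ln(R0)/T = ln(0.392)/2.58163… = -0.362752… → -0.3628

-0.3628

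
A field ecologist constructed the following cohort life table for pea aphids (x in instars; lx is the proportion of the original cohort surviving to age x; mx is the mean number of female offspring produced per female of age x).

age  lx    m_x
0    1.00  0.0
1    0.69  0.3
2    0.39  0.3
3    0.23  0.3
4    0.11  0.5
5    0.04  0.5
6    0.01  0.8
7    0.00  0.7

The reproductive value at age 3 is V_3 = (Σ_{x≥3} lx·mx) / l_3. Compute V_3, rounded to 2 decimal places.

0.66

lx·mx for x ≥ 3: 0.069, 0.055, 0.02, 0.008, 0 → sum = 0.152
V_3 = 0.152 / l_3 = 0.152 / 0.23 = 0.66087… → 0.66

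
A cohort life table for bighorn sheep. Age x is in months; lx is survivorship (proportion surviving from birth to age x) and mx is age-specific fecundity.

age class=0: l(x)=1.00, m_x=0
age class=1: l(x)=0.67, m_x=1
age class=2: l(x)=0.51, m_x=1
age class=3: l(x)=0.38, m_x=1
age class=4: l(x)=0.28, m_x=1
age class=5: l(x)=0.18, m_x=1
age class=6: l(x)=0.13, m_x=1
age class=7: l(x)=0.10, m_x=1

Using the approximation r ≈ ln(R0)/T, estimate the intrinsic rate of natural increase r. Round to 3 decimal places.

0.288

R0 = Σ lx·mx = 0 + 0.67 + 0.51 + 0.38 + 0.28 + 0.18 + 0.13 + 0.1 = 2.25
Σ x·lx·mx = 6.33; T = 6.33/2.25 = 2.81333…
r ≈ ln(R0)/T = ln(2.25)/2.81333… = 0.28825… → 0.288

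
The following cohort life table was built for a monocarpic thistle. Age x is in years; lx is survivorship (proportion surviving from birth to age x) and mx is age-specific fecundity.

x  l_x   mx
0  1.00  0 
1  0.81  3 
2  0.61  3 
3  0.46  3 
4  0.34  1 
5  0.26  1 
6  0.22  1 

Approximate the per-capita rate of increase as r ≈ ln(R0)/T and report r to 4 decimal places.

R0 = Σ lx·mx = 0 + 2.43 + 1.83 + 1.38 + 0.34 + 0.26 + 0.22 = 6.46
Σ x·lx·mx = 14.21; T = 14.21/6.46 = 2.19969…
r ≈ ln(R0)/T = ln(6.46)/2.19969… = 0.848133… → 0.8481

0.8481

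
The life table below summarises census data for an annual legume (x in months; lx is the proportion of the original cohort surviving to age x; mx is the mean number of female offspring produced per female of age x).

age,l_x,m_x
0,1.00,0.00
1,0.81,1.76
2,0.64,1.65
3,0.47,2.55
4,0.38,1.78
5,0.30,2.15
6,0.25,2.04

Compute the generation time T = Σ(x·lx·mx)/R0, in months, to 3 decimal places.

2.925

lx·mx: 0, 1.4256, 1.056, 1.1985, 0.6764, 0.645, 0.51 → R0 = 5.5115
x·lx·mx: 0, 1.4256, 2.112, 3.5955, 2.7056, 3.225, 3.06 → Σ = 16.1237
T = 16.1237 / 5.5115 = 2.925465… → 2.925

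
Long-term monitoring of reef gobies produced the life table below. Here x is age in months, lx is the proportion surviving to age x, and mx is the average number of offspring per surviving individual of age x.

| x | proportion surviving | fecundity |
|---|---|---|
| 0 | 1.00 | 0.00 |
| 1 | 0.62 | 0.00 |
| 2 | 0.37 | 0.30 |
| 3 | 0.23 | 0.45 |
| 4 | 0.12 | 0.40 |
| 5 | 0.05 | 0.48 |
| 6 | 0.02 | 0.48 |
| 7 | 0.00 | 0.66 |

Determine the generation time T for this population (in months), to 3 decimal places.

3.047

lx·mx: 0, 0, 0.111, 0.1035, 0.048, 0.024, 0.0096, 0 → R0 = 0.2961
x·lx·mx: 0, 0, 0.222, 0.3105, 0.192, 0.12, 0.0576, 0 → Σ = 0.9021
T = 0.9021 / 0.2961 = 3.046606… → 3.047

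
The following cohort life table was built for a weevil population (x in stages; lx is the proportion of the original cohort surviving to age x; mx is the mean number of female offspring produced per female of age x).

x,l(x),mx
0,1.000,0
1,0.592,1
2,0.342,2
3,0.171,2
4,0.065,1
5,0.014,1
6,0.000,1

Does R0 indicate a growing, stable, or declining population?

R0 = Σ lx·mx = 0 + 0.592 + 0.684 + 0.342 + 0.065 + 0.014 + 0 = 1.697
R0 > 1, so the population is growing.

growing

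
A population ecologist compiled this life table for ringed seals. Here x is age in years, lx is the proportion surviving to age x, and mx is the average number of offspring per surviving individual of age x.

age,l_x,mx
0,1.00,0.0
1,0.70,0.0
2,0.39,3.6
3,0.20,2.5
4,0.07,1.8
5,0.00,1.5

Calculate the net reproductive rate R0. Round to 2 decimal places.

lx·mx by age: 0, 0, 1.404, 0.5, 0.126, 0
R0 = Σ lx·mx = 2.03 → 2.03

2.03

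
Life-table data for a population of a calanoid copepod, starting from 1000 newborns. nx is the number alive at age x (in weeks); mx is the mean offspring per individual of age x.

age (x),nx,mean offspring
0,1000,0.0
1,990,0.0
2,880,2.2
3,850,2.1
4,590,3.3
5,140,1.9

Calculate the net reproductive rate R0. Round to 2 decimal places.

5.93

lx = nx/n0 = nx/1000: 1, 0.99, 0.88, 0.85, 0.59, 0.14
lx·mx by age: 0, 0, 1.936, 1.785, 1.947, 0.266
R0 = Σ lx·mx = 5.934 → 5.93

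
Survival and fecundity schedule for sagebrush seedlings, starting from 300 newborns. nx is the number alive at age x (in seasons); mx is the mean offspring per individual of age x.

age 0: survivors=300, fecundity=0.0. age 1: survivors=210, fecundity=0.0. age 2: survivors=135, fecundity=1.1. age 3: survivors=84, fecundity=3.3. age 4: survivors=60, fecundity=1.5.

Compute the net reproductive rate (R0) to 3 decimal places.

lx = nx/n0 = nx/300: 1, 0.7, 0.45, 0.28, 0.2
lx·mx by age: 0, 0, 0.495, 0.924, 0.3
R0 = Σ lx·mx = 1.719 → 1.719

1.719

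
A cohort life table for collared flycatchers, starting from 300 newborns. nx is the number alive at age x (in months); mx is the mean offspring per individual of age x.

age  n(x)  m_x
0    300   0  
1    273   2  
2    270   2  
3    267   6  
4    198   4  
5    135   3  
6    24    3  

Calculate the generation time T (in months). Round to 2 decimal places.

3.05

lx = nx/n0 = nx/300: 1, 0.91, 0.9, 0.89, 0.66, 0.45, 0.08
lx·mx: 0, 1.82, 1.8, 5.34, 2.64, 1.35, 0.24 → R0 = 13.19
x·lx·mx: 0, 1.82, 3.6, 16.02, 10.56, 6.75, 1.44 → Σ = 40.19
T = 40.19 / 13.19 = 3.047005… → 3.05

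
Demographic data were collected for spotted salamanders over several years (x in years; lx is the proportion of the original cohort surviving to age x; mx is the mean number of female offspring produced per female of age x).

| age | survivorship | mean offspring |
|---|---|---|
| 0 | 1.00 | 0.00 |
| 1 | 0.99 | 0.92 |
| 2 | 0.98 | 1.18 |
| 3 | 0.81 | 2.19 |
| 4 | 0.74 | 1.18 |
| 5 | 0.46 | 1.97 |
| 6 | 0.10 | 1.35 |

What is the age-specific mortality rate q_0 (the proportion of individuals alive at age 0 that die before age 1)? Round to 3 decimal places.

0.010

q_0 = (l_0 − l_1) / l_0 = (1 − 0.99) / 1
     = 0.01 / 1 = 0.01 → 0.010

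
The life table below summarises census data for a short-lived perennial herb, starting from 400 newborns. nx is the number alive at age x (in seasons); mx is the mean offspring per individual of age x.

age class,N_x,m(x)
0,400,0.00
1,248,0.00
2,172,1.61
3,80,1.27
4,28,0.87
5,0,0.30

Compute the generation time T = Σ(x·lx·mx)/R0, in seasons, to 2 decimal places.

2.37

lx = nx/n0 = nx/400: 1, 0.62, 0.43, 0.2, 0.07, 0
lx·mx: 0, 0, 0.6923, 0.254, 0.0609, 0 → R0 = 1.0072
x·lx·mx: 0, 0, 1.3846, 0.762, 0.2436, 0 → Σ = 2.3902
T = 2.3902 / 1.0072 = 2.373114… → 2.37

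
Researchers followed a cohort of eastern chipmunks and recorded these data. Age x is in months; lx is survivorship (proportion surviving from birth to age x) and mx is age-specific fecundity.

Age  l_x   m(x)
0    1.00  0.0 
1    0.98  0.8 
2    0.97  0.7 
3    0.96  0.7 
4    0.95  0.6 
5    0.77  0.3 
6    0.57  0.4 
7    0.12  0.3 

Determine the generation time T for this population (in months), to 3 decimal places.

lx·mx: 0, 0.784, 0.679, 0.672, 0.57, 0.231, 0.228, 0.036 → R0 = 3.2
x·lx·mx: 0, 0.784, 1.358, 2.016, 2.28, 1.155, 1.368, 0.252 → Σ = 9.213
T = 9.213 / 3.2 = 2.879063… → 2.879

2.879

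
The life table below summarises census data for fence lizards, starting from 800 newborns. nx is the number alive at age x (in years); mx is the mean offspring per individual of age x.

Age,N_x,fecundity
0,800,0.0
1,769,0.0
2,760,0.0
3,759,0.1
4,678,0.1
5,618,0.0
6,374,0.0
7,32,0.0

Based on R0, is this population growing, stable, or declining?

declining

lx = nx/n0 = nx/800: 1, 0.96125, 0.95, 0.94875, 0.8475, 0.7725, 0.4675, 0.04
R0 = Σ lx·mx = 0 + 0 + 0 + 0.094875 + 0.08475 + 0 + 0 + 0 = 0.179625
R0 < 1, so the population is declining.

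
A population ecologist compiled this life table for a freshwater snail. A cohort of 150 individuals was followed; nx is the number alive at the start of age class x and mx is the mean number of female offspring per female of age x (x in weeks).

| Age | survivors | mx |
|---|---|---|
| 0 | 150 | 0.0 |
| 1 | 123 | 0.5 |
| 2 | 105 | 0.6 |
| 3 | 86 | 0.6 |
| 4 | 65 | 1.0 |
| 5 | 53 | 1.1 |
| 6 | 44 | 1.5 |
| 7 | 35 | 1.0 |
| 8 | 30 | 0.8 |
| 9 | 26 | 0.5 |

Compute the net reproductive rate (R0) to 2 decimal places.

lx = nx/n0 = nx/150: 1, 0.82, 0.7, 0.57333…, 0.43333…, 0.35333…, 0.29333…, 0.23333…, 0.2, 0.17333…
lx·mx by age: 0, 0.41, 0.42, 0.344…, 0.433333…, 0.388667…, 0.44…, 0.233333…, 0.16, 0.086667…
R0 = Σ lx·mx = 2.916… → 2.92

2.92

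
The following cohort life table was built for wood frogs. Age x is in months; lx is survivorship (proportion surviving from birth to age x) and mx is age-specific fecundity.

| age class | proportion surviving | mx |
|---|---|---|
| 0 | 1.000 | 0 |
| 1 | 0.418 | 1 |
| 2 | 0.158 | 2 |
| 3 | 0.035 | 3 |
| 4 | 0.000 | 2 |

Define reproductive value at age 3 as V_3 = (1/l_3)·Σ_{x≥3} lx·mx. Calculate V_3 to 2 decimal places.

3.00

lx·mx for x ≥ 3: 0.105, 0 → sum = 0.105
V_3 = 0.105 / l_3 = 0.105 / 0.035 = 3 → 3.00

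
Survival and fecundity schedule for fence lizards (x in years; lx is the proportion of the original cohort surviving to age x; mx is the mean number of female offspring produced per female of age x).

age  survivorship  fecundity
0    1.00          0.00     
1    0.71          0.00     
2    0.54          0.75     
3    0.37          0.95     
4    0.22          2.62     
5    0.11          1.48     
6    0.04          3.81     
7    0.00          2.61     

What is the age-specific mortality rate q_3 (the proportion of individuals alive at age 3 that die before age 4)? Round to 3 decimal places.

0.405

q_3 = (l_3 − l_4) / l_3 = (0.37 − 0.22) / 0.37
     = 0.15 / 0.37 = 0.405405… → 0.405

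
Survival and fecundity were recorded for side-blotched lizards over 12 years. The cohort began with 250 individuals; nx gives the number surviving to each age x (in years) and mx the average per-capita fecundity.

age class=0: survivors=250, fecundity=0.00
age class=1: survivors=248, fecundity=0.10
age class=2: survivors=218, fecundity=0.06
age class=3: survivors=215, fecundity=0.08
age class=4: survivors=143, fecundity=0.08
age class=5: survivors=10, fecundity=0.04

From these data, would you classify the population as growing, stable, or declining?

declining

lx = nx/n0 = nx/250: 1, 0.992, 0.872, 0.86, 0.572, 0.04
R0 = Σ lx·mx = 0 + 0.0992 + 0.05232 + 0.0688 + 0.04576 + 0.0016 = 0.26768
R0 < 1, so the population is declining.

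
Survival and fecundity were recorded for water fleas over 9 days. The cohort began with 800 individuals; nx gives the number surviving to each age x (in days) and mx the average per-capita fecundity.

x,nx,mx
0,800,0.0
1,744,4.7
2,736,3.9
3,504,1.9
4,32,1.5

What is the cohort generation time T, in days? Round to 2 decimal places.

lx = nx/n0 = nx/800: 1, 0.93, 0.92, 0.63, 0.04
lx·mx: 0, 4.371, 3.588, 1.197, 0.06 → R0 = 9.216
x·lx·mx: 0, 4.371, 7.176, 3.591, 0.24 → Σ = 15.378
T = 15.378 / 9.216 = 1.66862… → 1.67

1.67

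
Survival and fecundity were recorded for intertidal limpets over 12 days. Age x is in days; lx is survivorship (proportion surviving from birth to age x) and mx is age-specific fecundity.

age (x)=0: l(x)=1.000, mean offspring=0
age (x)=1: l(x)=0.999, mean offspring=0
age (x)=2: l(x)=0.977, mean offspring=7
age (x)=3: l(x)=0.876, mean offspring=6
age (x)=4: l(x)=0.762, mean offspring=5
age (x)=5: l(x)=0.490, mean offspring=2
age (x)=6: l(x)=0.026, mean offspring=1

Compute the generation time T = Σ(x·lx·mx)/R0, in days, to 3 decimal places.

lx·mx: 0, 0, 6.839, 5.256, 3.81, 0.98, 0.026 → R0 = 16.911
x·lx·mx: 0, 0, 13.678, 15.768, 15.24, 4.9, 0.156 → Σ = 49.742
T = 49.742 / 16.911 = 2.941399… → 2.941

2.941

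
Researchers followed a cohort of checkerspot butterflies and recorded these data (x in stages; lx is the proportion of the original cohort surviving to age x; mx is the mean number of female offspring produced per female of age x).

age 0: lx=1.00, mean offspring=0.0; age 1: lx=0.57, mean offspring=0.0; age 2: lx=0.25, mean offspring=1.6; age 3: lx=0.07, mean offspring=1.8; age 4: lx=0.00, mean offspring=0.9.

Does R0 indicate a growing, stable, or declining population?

R0 = Σ lx·mx = 0 + 0 + 0.4 + 0.126 + 0 = 0.526
R0 < 1, so the population is declining.

declining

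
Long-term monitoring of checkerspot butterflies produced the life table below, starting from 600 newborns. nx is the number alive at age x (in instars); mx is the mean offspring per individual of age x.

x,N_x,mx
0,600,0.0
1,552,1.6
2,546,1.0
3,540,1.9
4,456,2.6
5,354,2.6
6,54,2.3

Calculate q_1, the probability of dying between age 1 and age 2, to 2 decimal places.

0.01

lx = nx/n0 = nx/600: 1, 0.92, 0.91, 0.9, 0.76, 0.59, 0.09
q_1 = (l_1 − l_2) / l_1 = (0.92 − 0.91) / 0.92
     = 0.01 / 0.92 = 0.01087… → 0.01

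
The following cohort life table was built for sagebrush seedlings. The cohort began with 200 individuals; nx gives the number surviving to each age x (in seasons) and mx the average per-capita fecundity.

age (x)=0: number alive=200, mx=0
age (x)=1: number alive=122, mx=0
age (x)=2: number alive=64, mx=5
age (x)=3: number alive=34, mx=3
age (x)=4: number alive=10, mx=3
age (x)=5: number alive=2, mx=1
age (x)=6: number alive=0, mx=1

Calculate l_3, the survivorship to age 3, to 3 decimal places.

l_3 = n_3/n_0 = 34/200 = 0.17 → 0.170

0.170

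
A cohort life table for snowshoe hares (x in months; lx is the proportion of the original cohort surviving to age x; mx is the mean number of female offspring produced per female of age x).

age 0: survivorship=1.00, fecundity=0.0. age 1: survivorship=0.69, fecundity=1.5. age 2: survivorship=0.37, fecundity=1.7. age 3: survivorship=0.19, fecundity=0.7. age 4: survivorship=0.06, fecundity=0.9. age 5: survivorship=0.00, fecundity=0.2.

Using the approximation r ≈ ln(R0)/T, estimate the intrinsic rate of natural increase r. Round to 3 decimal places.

R0 = Σ lx·mx = 0 + 1.035 + 0.629 + 0.133 + 0.054 + 0 = 1.851
Σ x·lx·mx = 2.908; T = 2.908/1.851 = 1.57104…
r ≈ ln(R0)/T = ln(1.851)/1.57104… = 0.39192… → 0.392

0.392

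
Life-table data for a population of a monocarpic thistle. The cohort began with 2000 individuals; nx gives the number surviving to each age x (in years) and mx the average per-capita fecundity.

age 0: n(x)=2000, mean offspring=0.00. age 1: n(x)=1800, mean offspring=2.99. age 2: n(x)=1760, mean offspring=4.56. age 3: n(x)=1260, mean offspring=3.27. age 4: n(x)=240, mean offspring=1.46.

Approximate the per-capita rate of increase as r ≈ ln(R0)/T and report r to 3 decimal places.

1.113

lx = nx/n0 = nx/2000: 1, 0.9, 0.88, 0.63, 0.12
R0 = Σ lx·mx = 0 + 2.691 + 4.0128 + 2.0601 + 0.1752 = 8.9391
Σ x·lx·mx = 17.5977; T = 17.5977/8.9391 = 1.96862…
r ≈ ln(R0)/T = ln(8.9391)/1.96862… = 1.11267… → 1.113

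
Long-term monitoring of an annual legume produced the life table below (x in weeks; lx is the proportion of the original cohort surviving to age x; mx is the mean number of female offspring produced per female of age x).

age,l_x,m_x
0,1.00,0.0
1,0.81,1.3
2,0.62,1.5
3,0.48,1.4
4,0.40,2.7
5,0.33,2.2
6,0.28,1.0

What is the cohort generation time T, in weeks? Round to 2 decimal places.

lx·mx: 0, 1.053, 0.93, 0.672, 1.08, 0.726, 0.28 → R0 = 4.741
x·lx·mx: 0, 1.053, 1.86, 2.016, 4.32, 3.63, 1.68 → Σ = 14.559
T = 14.559 / 4.741 = 3.070871… → 3.07

3.07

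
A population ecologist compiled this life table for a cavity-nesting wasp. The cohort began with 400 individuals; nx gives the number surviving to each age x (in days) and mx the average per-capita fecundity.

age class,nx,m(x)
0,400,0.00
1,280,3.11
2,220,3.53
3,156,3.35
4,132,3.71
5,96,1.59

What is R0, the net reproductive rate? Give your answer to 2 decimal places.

7.03

lx = nx/n0 = nx/400: 1, 0.7, 0.55, 0.39, 0.33, 0.24
lx·mx by age: 0, 2.177, 1.9415, 1.3065, 1.2243, 0.3816
R0 = Σ lx·mx = 7.0309 → 7.03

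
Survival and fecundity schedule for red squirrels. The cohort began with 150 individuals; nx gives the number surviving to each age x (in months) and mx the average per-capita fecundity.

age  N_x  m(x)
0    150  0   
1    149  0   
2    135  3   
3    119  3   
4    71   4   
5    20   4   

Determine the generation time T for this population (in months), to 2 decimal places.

3.03

lx = nx/n0 = nx/150: 1, 0.99333…, 0.9, 0.79333…, 0.47333…, 0.13333…
lx·mx: 0, 0, 2.7, 2.38…, 1.893333…, 0.533333… → R0 = 7.506667…
x·lx·mx: 0, 0, 5.4, 7.14…, 7.573333…, 2.666667… → Σ = 22.78…
T = 22.78… / 7.506667… = 3.034636… → 3.03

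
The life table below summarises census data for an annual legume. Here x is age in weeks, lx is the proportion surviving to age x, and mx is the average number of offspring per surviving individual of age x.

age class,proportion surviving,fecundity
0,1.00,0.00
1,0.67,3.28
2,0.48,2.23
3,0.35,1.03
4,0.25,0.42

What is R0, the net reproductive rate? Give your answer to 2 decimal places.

3.73

lx·mx by age: 0, 2.1976, 1.0704, 0.3605, 0.105
R0 = Σ lx·mx = 3.7335 → 3.73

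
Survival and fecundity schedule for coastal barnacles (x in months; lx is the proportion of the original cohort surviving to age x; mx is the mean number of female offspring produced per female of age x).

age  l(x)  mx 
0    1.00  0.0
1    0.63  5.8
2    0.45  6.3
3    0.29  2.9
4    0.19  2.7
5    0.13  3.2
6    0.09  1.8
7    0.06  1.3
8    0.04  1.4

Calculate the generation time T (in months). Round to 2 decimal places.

lx·mx: 0, 3.654, 2.835, 0.841, 0.513, 0.416, 0.162, 0.078, 0.056 → R0 = 8.555
x·lx·mx: 0, 3.654, 5.67, 2.523, 2.052, 2.08, 0.972, 0.546, 0.448 → Σ = 17.945
T = 17.945 / 8.555 = 2.097604… → 2.10

2.10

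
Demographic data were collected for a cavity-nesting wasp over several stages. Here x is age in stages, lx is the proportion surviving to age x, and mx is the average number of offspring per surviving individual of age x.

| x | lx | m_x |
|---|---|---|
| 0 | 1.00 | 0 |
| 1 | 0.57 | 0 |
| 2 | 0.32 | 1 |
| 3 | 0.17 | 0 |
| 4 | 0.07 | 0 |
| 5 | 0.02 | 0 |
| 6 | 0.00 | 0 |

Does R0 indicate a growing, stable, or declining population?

R0 = Σ lx·mx = 0 + 0 + 0.32 + 0 + 0 + 0 + 0 = 0.32
R0 < 1, so the population is declining.

declining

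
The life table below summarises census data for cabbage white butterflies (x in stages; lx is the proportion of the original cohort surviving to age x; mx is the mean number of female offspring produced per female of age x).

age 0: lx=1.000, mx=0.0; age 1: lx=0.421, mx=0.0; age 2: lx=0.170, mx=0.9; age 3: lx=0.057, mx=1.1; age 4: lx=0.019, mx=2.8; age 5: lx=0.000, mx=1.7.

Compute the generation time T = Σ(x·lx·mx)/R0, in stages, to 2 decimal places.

lx·mx: 0, 0, 0.153, 0.0627, 0.0532, 0 → R0 = 0.2689
x·lx·mx: 0, 0, 0.306, 0.1881, 0.2128, 0 → Σ = 0.7069
T = 0.7069 / 0.2689 = 2.628858… → 2.63

2.63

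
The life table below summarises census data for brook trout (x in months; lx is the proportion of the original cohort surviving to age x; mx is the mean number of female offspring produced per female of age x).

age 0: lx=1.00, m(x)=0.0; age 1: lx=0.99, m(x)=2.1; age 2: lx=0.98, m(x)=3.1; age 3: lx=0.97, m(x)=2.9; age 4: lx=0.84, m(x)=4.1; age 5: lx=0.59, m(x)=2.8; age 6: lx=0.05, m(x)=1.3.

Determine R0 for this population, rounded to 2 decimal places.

lx·mx by age: 0, 2.079, 3.038, 2.813, 3.444, 1.652, 0.065
R0 = Σ lx·mx = 13.091 → 13.09

13.09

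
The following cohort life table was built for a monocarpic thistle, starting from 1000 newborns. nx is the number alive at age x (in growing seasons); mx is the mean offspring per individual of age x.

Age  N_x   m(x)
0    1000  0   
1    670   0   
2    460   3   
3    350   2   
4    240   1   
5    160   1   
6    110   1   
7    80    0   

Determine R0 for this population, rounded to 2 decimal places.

2.59

lx = nx/n0 = nx/1000: 1, 0.67, 0.46, 0.35, 0.24, 0.16, 0.11, 0.08
lx·mx by age: 0, 0, 1.38, 0.7, 0.24, 0.16, 0.11, 0
R0 = Σ lx·mx = 2.59 → 2.59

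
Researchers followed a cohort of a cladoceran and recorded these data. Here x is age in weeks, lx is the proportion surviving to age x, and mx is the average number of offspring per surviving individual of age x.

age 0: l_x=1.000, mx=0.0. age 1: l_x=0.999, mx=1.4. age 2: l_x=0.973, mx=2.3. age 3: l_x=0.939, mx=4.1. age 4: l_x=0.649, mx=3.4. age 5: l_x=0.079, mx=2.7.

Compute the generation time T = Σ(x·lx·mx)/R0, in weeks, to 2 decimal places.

2.76

lx·mx: 0, 1.3986, 2.2379, 3.8499, 2.2066, 0.2133 → R0 = 9.9063
x·lx·mx: 0, 1.3986, 4.4758, 11.5497, 8.8264, 1.0665 → Σ = 27.317
T = 27.317 / 9.9063 = 2.757538… → 2.76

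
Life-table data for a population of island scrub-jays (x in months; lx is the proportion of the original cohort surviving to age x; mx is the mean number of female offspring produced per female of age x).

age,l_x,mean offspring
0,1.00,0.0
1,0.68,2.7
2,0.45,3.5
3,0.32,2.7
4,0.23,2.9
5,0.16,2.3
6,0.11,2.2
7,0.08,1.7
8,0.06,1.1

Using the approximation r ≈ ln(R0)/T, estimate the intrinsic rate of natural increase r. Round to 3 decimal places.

R0 = Σ lx·mx = 0 + 1.836 + 1.575 + 0.864 + 0.667 + 0.368 + 0.242 + 0.136 + 0.066 = 5.754
Σ x·lx·mx = 15.018; T = 15.018/5.754 = 2.61001…
r ≈ ln(R0)/T = ln(5.754)/2.61001… = 0.67046… → 0.670

0.670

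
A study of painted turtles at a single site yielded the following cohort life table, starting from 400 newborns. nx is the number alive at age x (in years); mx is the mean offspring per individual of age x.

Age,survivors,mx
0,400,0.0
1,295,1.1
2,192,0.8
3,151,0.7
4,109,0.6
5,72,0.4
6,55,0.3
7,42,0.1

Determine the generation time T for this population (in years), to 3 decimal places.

lx = nx/n0 = nx/400: 1, 0.7375, 0.48, 0.3775, 0.2725, 0.18, 0.1375, 0.105
lx·mx: 0, 0.81125, 0.384, 0.26425, 0.1635, 0.072, 0.04125, 0.0105 → R0 = 1.74675
x·lx·mx: 0, 0.81125, 0.768, 0.79275, 0.654, 0.36, 0.2475, 0.0735 → Σ = 3.707
T = 3.707 / 1.74675 = 2.122227… → 2.122

2.122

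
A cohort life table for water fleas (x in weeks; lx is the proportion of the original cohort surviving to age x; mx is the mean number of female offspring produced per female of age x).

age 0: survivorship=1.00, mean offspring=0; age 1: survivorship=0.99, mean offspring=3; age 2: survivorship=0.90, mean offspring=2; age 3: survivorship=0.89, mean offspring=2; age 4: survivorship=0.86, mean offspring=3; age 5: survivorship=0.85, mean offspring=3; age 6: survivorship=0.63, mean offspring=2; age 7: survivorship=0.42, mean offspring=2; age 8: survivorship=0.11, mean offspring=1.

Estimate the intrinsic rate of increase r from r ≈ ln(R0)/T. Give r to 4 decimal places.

0.7413

R0 = Σ lx·mx = 0 + 2.97 + 1.8 + 1.78 + 2.58 + 2.55 + 1.26 + 0.84 + 0.11 = 13.89
Σ x·lx·mx = 49.3; T = 49.3/13.89 = 3.54932…
r ≈ ln(R0)/T = ln(13.89)/3.54932… = 0.741317… → 0.7413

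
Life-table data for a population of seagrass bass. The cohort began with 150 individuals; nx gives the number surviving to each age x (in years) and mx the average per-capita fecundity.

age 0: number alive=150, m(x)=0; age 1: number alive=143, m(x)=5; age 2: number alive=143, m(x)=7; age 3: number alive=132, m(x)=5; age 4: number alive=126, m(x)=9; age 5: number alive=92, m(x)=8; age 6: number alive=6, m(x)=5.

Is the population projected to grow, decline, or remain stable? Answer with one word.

lx = nx/n0 = nx/150: 1, 0.95333…, 0.95333…, 0.88, 0.84, 0.61333…, 0.04
R0 = Σ lx·mx = 0 + 4.766667… + 6.673333… + 4.4 + 7.56 + 4.906667… + 0.2 = 28.506667…
R0 > 1, so the population is growing.

growing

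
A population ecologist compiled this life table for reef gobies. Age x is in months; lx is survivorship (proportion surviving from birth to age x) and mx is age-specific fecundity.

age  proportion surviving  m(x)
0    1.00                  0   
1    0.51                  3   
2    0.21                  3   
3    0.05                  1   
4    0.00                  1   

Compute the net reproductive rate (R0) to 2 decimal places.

2.21

lx·mx by age: 0, 1.53, 0.63, 0.05, 0
R0 = Σ lx·mx = 2.21 → 2.21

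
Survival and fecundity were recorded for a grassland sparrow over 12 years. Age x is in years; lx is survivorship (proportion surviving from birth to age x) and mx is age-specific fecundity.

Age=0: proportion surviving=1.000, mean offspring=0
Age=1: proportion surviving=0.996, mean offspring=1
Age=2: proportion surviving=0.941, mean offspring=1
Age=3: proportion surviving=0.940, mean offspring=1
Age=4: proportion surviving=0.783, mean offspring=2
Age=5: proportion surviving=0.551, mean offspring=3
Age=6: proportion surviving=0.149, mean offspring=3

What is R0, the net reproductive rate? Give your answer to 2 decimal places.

lx·mx by age: 0, 0.996, 0.941, 0.94, 1.566, 1.653, 0.447
R0 = Σ lx·mx = 6.543 → 6.54

6.54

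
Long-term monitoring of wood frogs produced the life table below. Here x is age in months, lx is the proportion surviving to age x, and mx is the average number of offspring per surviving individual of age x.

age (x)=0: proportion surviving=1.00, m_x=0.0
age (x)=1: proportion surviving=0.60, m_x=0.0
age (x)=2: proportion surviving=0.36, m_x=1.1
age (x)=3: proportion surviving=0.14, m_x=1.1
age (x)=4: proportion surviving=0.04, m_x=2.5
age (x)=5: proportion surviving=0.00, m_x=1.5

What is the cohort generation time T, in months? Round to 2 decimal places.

lx·mx: 0, 0, 0.396, 0.154, 0.1, 0 → R0 = 0.65
x·lx·mx: 0, 0, 0.792, 0.462, 0.4, 0 → Σ = 1.654
T = 1.654 / 0.65 = 2.544615… → 2.54

2.54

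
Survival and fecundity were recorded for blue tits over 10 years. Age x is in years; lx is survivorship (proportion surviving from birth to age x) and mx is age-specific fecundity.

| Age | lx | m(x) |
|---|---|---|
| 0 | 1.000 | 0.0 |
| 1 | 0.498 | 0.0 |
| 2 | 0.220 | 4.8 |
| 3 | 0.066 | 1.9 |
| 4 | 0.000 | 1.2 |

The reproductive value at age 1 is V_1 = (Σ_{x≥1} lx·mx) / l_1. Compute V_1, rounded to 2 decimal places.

2.37

lx·mx for x ≥ 1: 0, 1.056, 0.1254, 0 → sum = 1.1814
V_1 = 1.1814 / l_1 = 1.1814 / 0.498 = 2.372289… → 2.37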